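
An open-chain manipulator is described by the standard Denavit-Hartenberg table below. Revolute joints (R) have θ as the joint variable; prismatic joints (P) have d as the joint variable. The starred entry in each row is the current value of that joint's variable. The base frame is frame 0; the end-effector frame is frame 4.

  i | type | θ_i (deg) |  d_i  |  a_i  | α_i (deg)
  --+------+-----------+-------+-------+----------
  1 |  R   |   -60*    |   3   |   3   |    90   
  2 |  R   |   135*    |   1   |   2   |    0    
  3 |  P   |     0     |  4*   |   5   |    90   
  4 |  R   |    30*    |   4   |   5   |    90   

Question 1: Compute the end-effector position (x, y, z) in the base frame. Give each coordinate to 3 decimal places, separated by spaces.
-7.587 -1.859 13.840

after link 1: o_1 = (1.5000, -2.5981, 3.0000)
after link 2: o_2 = (-0.0731, -1.8733, 4.4142)
after link 3: o_3 = (-5.3050, -0.8115, 7.9497)
after link 4: o_4 = (-7.5868, -1.8593, 13.8400)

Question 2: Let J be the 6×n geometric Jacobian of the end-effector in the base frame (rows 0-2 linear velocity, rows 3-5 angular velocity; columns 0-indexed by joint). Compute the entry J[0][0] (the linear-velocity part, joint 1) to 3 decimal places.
axis z_0 = ẑ; lever o_n−o_0 = (-7.5868,-1.8593,13.8400)
cross product → J_v[:, 0] = (1.8593,-7.5868,0.0000)
J_ω[:, 0] = z_0
entry J[0][0] = 1.8593

1.859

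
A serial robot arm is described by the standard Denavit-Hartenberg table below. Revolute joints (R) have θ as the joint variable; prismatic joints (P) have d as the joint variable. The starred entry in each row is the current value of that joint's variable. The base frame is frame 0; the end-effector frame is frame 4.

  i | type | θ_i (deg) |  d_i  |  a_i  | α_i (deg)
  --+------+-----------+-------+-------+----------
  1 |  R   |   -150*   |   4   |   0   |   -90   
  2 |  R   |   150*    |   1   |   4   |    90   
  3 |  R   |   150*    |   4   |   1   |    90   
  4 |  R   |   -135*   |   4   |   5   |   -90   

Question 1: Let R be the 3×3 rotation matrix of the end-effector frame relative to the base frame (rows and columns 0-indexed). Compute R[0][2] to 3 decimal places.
End-effector z-axis (col 2 of R) = (0.0237,-0.3946,0.9186)
R[0][2] = 0.0237

0.024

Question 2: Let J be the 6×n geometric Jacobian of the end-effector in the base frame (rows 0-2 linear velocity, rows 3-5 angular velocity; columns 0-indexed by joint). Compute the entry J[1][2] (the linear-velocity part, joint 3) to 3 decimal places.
axis z_2 = (-0.4330,-0.2500,-0.8660); lever o_n−o_2 = (4.0439,-0.2013,-2.5002)
cross product → J_v[:, 2] = (0.4507,-4.5847,1.0982)
J_ω[:, 2] = z_2
entry J[1][2] = -4.5847

-4.585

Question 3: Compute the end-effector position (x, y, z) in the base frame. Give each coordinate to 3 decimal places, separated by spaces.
after link 1: o_1 = (0.0000, 0.0000, 4.0000)
after link 2: o_2 = (3.5000, 0.8660, 2.0000)
after link 3: o_3 = (1.3684, -0.9420, -1.0311)
after link 4: o_4 = (7.5439, 0.6647, -0.5002)

7.544 0.665 -0.500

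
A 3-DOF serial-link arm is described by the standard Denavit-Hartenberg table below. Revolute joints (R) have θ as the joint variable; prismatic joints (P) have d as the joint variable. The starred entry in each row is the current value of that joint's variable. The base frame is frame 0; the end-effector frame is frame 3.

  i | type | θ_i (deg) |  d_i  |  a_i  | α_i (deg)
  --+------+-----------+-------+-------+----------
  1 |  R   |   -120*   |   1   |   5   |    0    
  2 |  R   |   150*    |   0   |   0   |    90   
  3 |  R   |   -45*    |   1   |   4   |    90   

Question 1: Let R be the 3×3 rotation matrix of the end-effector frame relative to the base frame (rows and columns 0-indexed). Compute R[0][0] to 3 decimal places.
End-effector x-axis (col 0 of R) = (0.6124,0.3536,-0.7071)
R[0][0] = 0.6124

0.612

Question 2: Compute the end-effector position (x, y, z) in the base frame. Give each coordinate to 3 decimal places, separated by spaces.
0.449 -3.782 -1.828

after link 1: o_1 = (-2.5000, -4.3301, 1.0000)
after link 2: o_2 = (-2.5000, -4.3301, 1.0000)
after link 3: o_3 = (0.4495, -3.7819, -1.8284)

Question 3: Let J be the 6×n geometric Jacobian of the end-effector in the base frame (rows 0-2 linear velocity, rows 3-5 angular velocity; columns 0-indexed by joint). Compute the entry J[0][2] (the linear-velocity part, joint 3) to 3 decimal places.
axis z_2 = (0.5000,-0.8660,0.0000); lever o_n−o_2 = (2.9495,0.5482,-2.8284)
cross product → J_v[:, 2] = (2.4495,1.4142,2.8284)
J_ω[:, 2] = z_2
entry J[0][2] = 2.4495

2.449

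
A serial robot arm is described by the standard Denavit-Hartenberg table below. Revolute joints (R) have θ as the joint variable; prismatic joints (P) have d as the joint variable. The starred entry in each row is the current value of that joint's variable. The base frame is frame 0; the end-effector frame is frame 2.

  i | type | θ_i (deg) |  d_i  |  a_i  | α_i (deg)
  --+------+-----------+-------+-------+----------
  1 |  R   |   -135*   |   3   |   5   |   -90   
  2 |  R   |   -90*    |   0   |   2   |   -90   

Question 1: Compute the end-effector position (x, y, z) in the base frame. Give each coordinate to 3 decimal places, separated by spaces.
-3.536 -3.536 5.000

after link 1: o_1 = (-3.5355, -3.5355, 3.0000)
after link 2: o_2 = (-3.5355, -3.5355, 5.0000)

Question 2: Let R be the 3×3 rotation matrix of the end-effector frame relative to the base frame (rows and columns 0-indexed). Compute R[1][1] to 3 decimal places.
0.707

End-effector y-axis (col 1 of R) = (-0.7071,0.7071,-0.0000)
R[1][1] = 0.7071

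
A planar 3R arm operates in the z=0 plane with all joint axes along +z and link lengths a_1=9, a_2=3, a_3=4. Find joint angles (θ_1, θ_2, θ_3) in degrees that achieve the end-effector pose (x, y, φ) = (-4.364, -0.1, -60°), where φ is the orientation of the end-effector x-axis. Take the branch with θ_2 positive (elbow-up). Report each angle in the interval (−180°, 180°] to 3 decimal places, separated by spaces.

wrist centre = target − a_3·(cos φ, sin φ) = (-6.3640, 3.3641)
cos θ_2 = (51.8177−9²−3²)/(2·9·3) = -0.7071; θ_2 = 134.9978° (elbow-up)
β = atan2(3.3641,-6.3640) = 152.1384°; ψ = atan2(2.1214,6.8788) = 17.1397°
θ_1 = β − ψ = 134.9987°
θ_3 = φ − θ_1 − θ_2 = 30.0034° (wrapped to (-180°,180°])

134.999 134.998 30.003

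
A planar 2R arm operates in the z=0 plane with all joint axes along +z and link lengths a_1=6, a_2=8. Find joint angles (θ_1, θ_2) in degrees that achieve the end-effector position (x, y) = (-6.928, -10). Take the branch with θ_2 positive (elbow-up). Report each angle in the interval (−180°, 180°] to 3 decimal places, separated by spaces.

-159.430 60.002

cos θ_2 = (147.9972−6²−8²)/(2·6·8) = 0.5000; θ_2 = 60.0019° (elbow-up)
β = atan2(-10.0000,-6.9280) = -124.7142°; ψ = atan2(6.9283,9.9998) = 34.7162°
θ_1 = β − ψ = -159.4304°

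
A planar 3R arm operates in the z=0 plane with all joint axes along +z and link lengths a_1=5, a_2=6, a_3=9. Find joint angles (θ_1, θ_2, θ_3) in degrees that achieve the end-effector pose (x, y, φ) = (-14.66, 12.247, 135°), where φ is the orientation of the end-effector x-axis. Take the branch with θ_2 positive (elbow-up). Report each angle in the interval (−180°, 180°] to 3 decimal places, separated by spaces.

wrist centre = target − a_3·(cos φ, sin φ) = (-8.2960, 5.8830)
cos θ_2 = (103.4344−5²−6²)/(2·5·6) = 0.7072; θ_2 = 44.9892° (elbow-up)
β = atan2(5.8830,-8.2960) = 144.6581°; ψ = atan2(4.2418,9.2434) = 24.6505°
θ_1 = β − ψ = 120.0076°
θ_3 = φ − θ_1 − θ_2 = -29.9968° (wrapped to (-180°,180°])

120.008 44.989 -29.997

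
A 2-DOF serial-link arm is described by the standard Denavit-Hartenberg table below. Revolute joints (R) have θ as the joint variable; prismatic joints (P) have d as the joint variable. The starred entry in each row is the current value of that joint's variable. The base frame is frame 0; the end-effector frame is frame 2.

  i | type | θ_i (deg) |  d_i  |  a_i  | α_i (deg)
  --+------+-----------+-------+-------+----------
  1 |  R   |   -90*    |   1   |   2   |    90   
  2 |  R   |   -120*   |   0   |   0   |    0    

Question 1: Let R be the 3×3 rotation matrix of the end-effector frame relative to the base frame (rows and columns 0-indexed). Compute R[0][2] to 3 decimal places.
-1.000

End-effector z-axis (col 2 of R) = (-1.0000,-0.0000,0.0000)
R[0][2] = -1.0000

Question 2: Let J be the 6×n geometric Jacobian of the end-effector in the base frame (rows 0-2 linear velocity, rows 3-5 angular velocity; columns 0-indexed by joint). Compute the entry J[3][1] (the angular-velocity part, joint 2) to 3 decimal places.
-1.000

axis z_1 = (-1.0000,-0.0000,0.0000); lever o_n−o_1 = (0.0000,0.0000,0.0000)
cross product → J_v[:, 1] = (-0.0000,0.0000,0.0000)
J_ω[:, 1] = z_1
entry J[3][1] = -1.0000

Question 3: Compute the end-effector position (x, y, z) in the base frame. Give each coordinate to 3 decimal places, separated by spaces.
0.000 -2.000 1.000

after link 1: o_1 = (0.0000, -2.0000, 1.0000)
after link 2: o_2 = (0.0000, -2.0000, 1.0000)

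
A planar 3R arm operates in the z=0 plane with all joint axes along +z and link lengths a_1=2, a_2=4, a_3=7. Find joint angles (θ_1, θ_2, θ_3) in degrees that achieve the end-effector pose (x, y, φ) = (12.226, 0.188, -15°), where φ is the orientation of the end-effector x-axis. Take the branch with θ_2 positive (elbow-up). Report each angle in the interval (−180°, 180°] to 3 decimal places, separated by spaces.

0.013 29.975 -44.988

wrist centre = target − a_3·(cos φ, sin φ) = (5.4645, 1.9997)
cos θ_2 = (33.8599−2²−4²)/(2·2·4) = 0.8662; θ_2 = 29.9749° (elbow-up)
β = atan2(1.9997,5.4645) = 20.1000°; ψ = atan2(1.9985,5.4650) = 20.0869°
θ_1 = β − ψ = 0.0131°
θ_3 = φ − θ_1 − θ_2 = -44.9880° (wrapped to (-180°,180°])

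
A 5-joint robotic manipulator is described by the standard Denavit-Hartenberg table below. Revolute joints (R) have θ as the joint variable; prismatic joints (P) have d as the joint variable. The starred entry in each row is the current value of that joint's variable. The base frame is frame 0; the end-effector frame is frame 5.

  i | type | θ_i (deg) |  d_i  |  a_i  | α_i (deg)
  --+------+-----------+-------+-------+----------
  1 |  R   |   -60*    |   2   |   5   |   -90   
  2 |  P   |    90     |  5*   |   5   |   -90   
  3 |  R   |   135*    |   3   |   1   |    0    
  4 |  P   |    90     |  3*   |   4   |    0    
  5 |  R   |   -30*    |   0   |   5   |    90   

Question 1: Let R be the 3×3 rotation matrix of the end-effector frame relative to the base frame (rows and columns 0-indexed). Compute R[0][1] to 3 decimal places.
-0.500

End-effector y-axis (col 1 of R) = (-0.5000,0.8660,-0.0000)
R[0][1] = -0.5000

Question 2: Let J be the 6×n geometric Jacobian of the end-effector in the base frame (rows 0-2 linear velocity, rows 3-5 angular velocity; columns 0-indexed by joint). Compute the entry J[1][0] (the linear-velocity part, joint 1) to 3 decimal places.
axis z_0 = ẑ; lever o_n−o_0 = (6.7880,5.0737,5.3652)
cross product → J_v[:, 0] = (-5.0737,6.7880,0.0000)
J_ω[:, 0] = z_0
entry J[1][0] = 6.7880

6.788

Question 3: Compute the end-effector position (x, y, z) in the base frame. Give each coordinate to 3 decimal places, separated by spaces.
6.788 5.074 5.365

after link 1: o_1 = (2.5000, -4.3301, 2.0000)
after link 2: o_2 = (6.8301, -1.8301, -3.0000)
after link 3: o_3 = (4.7178, 0.4144, -2.2929)
after link 4: o_4 = (5.6672, 4.4267, 0.5355)
after link 5: o_5 = (6.7880, 5.0737, 5.3652)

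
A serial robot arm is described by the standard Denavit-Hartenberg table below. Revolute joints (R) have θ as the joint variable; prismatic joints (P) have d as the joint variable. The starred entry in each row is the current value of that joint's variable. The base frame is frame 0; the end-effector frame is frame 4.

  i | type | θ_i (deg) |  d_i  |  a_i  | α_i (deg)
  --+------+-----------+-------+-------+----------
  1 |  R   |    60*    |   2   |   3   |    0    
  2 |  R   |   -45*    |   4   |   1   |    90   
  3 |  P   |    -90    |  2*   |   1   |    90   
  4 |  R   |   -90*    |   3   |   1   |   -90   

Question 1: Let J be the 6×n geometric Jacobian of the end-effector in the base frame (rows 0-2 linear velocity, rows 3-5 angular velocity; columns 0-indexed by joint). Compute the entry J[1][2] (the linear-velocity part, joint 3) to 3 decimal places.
prismatic axis z_2 = (0.2588,-0.9659,0.0000)
J_v[:, 2] = z_2; J_ω[:, 2] = (0,0,0)
entry J[1][2] = -0.9659

-0.966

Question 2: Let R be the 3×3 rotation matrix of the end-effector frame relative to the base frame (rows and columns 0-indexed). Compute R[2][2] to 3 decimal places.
End-effector z-axis (col 2 of R) = (0.0000,-0.0000,-1.0000)
R[2][2] = -1.0000

-1.000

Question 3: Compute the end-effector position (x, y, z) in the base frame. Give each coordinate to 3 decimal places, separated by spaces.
-0.173 1.115 5.000

after link 1: o_1 = (1.5000, 2.5981, 2.0000)
after link 2: o_2 = (2.4659, 2.8569, 6.0000)
after link 3: o_3 = (2.9836, 0.9250, 5.0000)
after link 4: o_4 = (-0.1730, 1.1145, 5.0000)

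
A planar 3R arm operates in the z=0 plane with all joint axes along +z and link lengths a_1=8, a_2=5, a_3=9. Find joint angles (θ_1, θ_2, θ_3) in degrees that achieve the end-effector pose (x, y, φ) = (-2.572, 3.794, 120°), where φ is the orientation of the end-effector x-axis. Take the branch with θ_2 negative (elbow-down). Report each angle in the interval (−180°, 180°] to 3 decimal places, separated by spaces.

wrist centre = target − a_3·(cos φ, sin φ) = (1.9280, -4.0002)
cos θ_2 = (19.7190−8²−5²)/(2·8·5) = -0.8660; θ_2 = -149.9985° (elbow-down)
β = atan2(-4.0002,1.9280) = -64.2672°; ψ = atan2(-2.5001,3.6699) = -34.2643°
θ_1 = β − ψ = -30.0029°
θ_3 = φ − θ_1 − θ_2 = -59.9986° (wrapped to (-180°,180°])

-30.003 -149.999 -59.999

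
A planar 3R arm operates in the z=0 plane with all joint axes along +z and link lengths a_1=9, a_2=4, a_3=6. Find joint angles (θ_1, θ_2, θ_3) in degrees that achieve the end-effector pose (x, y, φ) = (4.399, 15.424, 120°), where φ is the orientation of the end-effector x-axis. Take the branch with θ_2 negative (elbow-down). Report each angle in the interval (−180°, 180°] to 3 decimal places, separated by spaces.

63.233 -30.000 86.766

wrist centre = target − a_3·(cos φ, sin φ) = (7.3990, 10.2278)
cos θ_2 = (159.3541−9²−4²)/(2·9·4) = 0.8660; θ_2 = -29.9996° (elbow-down)
β = atan2(10.2278,7.3990) = 54.1174°; ψ = atan2(-2.0000,12.4641) = -9.1159°
θ_1 = β − ψ = 63.2333°
θ_3 = φ − θ_1 − θ_2 = 86.7663° (wrapped to (-180°,180°])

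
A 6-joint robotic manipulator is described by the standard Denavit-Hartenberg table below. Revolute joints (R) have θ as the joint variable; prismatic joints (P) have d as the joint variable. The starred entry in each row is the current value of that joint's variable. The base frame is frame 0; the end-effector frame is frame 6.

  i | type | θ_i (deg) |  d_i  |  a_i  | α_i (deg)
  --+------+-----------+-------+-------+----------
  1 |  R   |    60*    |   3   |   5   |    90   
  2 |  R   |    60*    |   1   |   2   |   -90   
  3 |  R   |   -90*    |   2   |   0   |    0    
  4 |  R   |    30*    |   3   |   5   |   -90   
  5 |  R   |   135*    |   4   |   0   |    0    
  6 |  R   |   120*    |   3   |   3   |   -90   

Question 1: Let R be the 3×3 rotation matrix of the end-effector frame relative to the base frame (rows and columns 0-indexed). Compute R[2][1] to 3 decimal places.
End-effector y-axis (col 1 of R) = (0.2165,-0.6250,-0.7500)
R[2][1] = -0.7500

-0.750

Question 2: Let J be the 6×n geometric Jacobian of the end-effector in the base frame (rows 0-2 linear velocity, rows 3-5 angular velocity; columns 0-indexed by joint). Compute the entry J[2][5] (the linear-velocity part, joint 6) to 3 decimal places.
1.643

axis z_5 = (-0.2165,0.6250,0.7500); lever o_n−o_5 = (-2.5837,-0.1302,3.3627)
cross product → J_v[:, 5] = (2.1993,-1.2097,1.6430)
J_ω[:, 5] = z_5
entry J[2][5] = 1.6430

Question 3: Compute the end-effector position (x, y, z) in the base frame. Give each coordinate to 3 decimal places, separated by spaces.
2.626 2.233 15.760

after link 1: o_1 = (2.5000, 4.3301, 3.0000)
after link 2: o_2 = (3.8660, 4.6962, 4.7321)
after link 3: o_3 = (3.0000, 3.1962, 5.7321)
after link 4: o_4 = (6.0760, -0.1364, 9.3971)
after link 5: o_5 = (5.2099, 2.3636, 12.3971)
after link 6: o_6 = (2.6262, 2.2334, 15.7598)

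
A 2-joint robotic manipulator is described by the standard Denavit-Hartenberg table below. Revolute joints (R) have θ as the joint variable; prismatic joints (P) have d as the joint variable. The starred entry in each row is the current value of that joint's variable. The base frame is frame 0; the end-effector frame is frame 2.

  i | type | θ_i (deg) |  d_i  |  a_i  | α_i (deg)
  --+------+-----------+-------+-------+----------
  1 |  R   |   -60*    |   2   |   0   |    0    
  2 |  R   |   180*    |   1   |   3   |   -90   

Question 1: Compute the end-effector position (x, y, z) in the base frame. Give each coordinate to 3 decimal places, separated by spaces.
-1.500 2.598 3.000

after link 1: o_1 = (0.0000, 0.0000, 2.0000)
after link 2: o_2 = (-1.5000, 2.5981, 3.0000)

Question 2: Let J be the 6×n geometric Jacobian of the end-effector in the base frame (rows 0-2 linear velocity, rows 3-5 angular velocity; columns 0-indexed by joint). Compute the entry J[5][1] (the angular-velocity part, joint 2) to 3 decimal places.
axis z_1 = (0.0000,0.0000,1.0000); lever o_n−o_1 = (-1.5000,2.5981,1.0000)
cross product → J_v[:, 1] = (-2.5981,-1.5000,0.0000)
J_ω[:, 1] = z_1
entry J[5][1] = 1.0000

1.000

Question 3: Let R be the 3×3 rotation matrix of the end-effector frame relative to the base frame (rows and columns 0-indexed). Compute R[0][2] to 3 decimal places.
End-effector z-axis (col 2 of R) = (-0.8660,-0.5000,0.0000)
R[0][2] = -0.8660

-0.866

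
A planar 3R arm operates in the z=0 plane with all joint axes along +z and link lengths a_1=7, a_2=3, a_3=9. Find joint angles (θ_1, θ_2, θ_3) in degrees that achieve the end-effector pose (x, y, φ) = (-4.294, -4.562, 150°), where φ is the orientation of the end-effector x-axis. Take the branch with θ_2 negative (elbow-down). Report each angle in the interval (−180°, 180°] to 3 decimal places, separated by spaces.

-59.997 -30.004 -119.998

wrist centre = target − a_3·(cos φ, sin φ) = (3.5002, -9.0620)
cos θ_2 = (94.3714−7²−3²)/(2·7·3) = 0.8660; θ_2 = -30.0044° (elbow-down)
β = atan2(-9.0620,3.5002) = -68.8808°; ψ = atan2(-1.5002,9.5980) = -8.8837°
θ_1 = β − ψ = -59.9971°
θ_3 = φ − θ_1 − θ_2 = -119.9985° (wrapped to (-180°,180°])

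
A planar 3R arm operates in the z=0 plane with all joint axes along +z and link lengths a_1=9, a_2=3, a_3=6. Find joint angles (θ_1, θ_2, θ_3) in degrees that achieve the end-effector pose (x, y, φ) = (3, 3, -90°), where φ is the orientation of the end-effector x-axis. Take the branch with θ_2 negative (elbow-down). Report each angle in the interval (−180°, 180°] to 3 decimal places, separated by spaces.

90.000 -90.000 -90.000

wrist centre = target − a_3·(cos φ, sin φ) = (3.0000, 9.0000)
cos θ_2 = (90.0000−9²−3²)/(2·9·3) = 0.0000; θ_2 = -90.0000° (elbow-down)
β = atan2(9.0000,3.0000) = 71.5651°; ψ = atan2(-3.0000,9.0000) = -18.4349°
θ_1 = β − ψ = 90.0000°
θ_3 = φ − θ_1 − θ_2 = -90.0000° (wrapped to (-180°,180°])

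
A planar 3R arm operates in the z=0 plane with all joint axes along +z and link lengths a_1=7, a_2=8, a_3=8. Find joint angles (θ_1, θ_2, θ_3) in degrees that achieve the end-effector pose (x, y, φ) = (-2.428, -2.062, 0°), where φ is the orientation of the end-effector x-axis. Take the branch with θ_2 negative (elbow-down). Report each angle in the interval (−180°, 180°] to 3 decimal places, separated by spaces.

-119.999 -90.003 -149.998

wrist centre = target − a_3·(cos φ, sin φ) = (-10.4280, -2.0620)
cos θ_2 = (112.9950−7²−8²)/(2·7·8) = -0.0000; θ_2 = -90.0025° (elbow-down)
β = atan2(-2.0620,-10.4280) = -168.8148°; ψ = atan2(-8.0000,6.9996) = -48.8155°
θ_1 = β − ψ = -119.9993°
θ_3 = φ − θ_1 − θ_2 = -149.9982° (wrapped to (-180°,180°])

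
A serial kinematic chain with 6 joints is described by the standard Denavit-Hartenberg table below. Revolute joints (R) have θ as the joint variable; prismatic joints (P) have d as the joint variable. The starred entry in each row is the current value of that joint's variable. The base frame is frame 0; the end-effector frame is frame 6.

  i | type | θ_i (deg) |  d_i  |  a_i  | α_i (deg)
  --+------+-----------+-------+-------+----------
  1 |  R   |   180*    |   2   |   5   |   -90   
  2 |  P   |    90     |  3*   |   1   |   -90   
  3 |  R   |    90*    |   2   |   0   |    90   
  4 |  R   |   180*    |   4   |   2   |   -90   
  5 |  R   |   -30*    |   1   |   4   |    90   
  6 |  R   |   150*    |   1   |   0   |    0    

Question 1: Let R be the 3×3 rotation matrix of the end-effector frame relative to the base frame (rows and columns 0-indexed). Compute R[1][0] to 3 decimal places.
0.750

End-effector x-axis (col 0 of R) = (-0.5000,0.7500,0.4330)
R[1][0] = 0.7500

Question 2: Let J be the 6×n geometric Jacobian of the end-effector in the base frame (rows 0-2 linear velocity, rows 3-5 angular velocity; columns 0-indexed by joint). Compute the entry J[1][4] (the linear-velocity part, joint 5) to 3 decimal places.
-2.866

axis z_4 = (-1.0000,0.0000,-0.0000); lever o_n−o_4 = (-1.0000,-2.9641,-2.8660)
cross product → J_v[:, 4] = (-0.0000,-2.8660,2.9641)
J_ω[:, 4] = z_4
entry J[1][4] = -2.8660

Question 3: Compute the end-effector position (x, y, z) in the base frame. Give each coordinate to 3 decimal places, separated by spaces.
after link 1: o_1 = (-5.0000, 0.0000, 2.0000)
after link 2: o_2 = (-5.0000, -3.0000, 1.0000)
after link 3: o_3 = (-3.0000, -3.0000, 1.0000)
after link 4: o_4 = (-3.0000, -5.0000, -3.0000)
after link 5: o_5 = (-4.0000, -8.4641, -5.0000)
after link 6: o_6 = (-4.0000, -7.9641, -5.8660)

-4.000 -7.964 -5.866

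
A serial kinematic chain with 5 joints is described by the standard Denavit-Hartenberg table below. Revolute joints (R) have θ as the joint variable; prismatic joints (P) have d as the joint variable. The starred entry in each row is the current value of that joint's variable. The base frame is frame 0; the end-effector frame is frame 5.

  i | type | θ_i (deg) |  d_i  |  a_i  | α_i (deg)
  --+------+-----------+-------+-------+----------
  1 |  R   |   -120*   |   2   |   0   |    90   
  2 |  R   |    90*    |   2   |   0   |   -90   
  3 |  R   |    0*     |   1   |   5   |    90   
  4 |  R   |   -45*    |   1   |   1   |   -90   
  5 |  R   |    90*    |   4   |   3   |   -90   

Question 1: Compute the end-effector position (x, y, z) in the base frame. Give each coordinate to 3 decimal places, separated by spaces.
1.561 2.703 10.536

after link 1: o_1 = (0.0000, 0.0000, 2.0000)
after link 2: o_2 = (-1.7321, 1.0000, 2.0000)
after link 3: o_3 = (-1.2321, 1.8660, 7.0000)
after link 4: o_4 = (-2.4516, 1.7537, 7.7071)
after link 5: o_5 = (1.5607, 2.7031, 10.5355)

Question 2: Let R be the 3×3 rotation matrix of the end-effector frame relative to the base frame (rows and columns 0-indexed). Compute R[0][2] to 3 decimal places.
End-effector z-axis (col 2 of R) = (0.3536,0.6124,-0.7071)
R[0][2] = 0.3536

0.354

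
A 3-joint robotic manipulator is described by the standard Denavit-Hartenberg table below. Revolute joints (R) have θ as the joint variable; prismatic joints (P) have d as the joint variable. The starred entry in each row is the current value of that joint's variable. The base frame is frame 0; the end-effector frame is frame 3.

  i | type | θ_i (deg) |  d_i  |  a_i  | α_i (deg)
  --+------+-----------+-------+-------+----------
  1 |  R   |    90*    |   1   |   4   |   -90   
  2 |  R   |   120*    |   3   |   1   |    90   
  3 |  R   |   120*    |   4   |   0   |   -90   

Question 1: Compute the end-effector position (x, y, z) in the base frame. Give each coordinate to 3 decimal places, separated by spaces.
after link 1: o_1 = (0.0000, 4.0000, 1.0000)
after link 2: o_2 = (-3.0000, 3.5000, 0.1340)
after link 3: o_3 = (-3.0000, 6.9641, -1.8660)

-3.000 6.964 -1.866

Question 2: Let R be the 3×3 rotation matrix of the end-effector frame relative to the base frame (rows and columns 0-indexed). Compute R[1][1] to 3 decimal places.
End-effector y-axis (col 1 of R) = (0.0000,-0.8660,0.5000)
R[1][1] = -0.8660

-0.866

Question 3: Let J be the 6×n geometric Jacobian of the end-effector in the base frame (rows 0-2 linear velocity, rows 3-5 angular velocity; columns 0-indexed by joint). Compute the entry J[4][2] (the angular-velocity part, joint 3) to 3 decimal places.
axis z_2 = (-0.0000,0.8660,-0.5000); lever o_n−o_2 = (0.0000,3.4641,-2.0000)
cross product → J_v[:, 2] = (0.0000,-0.0000,-0.0000)
J_ω[:, 2] = z_2
entry J[4][2] = 0.8660

0.866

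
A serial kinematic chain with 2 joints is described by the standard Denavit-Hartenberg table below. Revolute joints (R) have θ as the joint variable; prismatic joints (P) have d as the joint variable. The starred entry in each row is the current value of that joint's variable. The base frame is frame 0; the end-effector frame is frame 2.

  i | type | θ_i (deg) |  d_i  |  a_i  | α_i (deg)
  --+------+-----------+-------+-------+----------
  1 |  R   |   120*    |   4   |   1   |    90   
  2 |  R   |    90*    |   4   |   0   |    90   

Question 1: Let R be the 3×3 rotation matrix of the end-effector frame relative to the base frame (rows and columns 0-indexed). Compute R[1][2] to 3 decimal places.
End-effector z-axis (col 2 of R) = (-0.5000,0.8660,-0.0000)
R[1][2] = 0.8660

0.866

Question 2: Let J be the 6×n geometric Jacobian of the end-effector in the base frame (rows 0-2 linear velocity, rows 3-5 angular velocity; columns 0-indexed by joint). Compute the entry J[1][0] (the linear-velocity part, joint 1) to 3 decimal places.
axis z_0 = ẑ; lever o_n−o_0 = (2.9641,2.8660,4.0000)
cross product → J_v[:, 0] = (-2.8660,2.9641,0.0000)
J_ω[:, 0] = z_0
entry J[1][0] = 2.9641

2.964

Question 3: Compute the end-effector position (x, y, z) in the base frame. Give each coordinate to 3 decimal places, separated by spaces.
2.964 2.866 4.000

after link 1: o_1 = (-0.5000, 0.8660, 4.0000)
after link 2: o_2 = (2.9641, 2.8660, 4.0000)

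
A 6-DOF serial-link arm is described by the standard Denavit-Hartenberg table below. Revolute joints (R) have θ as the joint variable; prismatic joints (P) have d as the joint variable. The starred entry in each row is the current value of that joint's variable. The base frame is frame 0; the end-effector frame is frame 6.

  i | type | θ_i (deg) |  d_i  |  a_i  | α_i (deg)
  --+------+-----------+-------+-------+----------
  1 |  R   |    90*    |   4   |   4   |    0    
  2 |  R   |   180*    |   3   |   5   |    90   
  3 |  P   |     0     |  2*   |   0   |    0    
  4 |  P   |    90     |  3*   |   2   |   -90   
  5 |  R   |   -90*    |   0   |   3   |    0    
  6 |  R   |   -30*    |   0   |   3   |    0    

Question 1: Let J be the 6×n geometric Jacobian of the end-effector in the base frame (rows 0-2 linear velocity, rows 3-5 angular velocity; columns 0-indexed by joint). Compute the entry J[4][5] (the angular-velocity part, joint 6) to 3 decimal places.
axis z_5 = (0.0000,1.0000,0.0000); lever o_n−o_5 = (-2.5981,0.0000,-1.5000)
cross product → J_v[:, 5] = (-1.5000,0.0000,2.5981)
J_ω[:, 5] = z_5
entry J[4][5] = 1.0000

1.000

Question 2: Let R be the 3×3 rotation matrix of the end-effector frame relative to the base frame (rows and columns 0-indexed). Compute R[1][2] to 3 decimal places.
1.000

End-effector z-axis (col 2 of R) = (0.0000,1.0000,0.0000)
R[1][2] = 1.0000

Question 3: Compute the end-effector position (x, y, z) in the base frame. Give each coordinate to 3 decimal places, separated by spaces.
after link 1: o_1 = (0.0000, 4.0000, 4.0000)
after link 2: o_2 = (-0.0000, -1.0000, 7.0000)
after link 3: o_3 = (-2.0000, -1.0000, 7.0000)
after link 4: o_4 = (-5.0000, -1.0000, 9.0000)
after link 5: o_5 = (-8.0000, -1.0000, 9.0000)
after link 6: o_6 = (-10.5981, -1.0000, 7.5000)

-10.598 -1.000 7.500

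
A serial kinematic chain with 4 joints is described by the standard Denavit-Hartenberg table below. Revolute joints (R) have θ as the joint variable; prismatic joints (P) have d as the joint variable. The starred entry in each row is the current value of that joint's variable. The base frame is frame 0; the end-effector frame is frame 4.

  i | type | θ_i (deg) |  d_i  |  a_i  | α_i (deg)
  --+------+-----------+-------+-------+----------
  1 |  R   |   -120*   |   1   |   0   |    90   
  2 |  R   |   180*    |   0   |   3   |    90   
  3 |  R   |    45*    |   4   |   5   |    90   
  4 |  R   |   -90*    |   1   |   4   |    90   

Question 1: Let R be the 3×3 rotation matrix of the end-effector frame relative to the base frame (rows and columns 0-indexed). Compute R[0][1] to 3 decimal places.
0.966

End-effector y-axis (col 1 of R) = (0.9659,0.2588,0.0000)
R[0][1] = 0.9659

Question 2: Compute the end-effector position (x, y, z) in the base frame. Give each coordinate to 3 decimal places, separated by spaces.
after link 1: o_1 = (0.0000, 0.0000, 1.0000)
after link 2: o_2 = (1.5000, 2.5981, 1.0000)
after link 3: o_3 = (0.2059, 7.4277, 5.0000)
after link 4: o_4 = (1.1718, 7.6865, 1.0000)

1.172 7.687 1.000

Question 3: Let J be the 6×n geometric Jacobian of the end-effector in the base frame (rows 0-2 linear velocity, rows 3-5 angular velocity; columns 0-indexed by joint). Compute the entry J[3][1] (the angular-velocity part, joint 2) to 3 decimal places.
-0.866

axis z_1 = (-0.8660,0.5000,0.0000); lever o_n−o_1 = (1.1718,7.6865,0.0000)
cross product → J_v[:, 1] = (0.0000,0.0000,-7.2426)
J_ω[:, 1] = z_1
entry J[3][1] = -0.8660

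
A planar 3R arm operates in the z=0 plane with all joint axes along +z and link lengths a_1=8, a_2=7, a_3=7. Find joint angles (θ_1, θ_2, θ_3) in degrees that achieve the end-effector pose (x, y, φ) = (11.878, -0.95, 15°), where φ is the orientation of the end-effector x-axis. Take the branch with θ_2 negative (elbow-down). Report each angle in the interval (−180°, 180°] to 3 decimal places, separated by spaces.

29.998 -134.999 120.001

wrist centre = target − a_3·(cos φ, sin φ) = (5.1165, -2.7617)
cos θ_2 = (33.8059−8²−7²)/(2·8·7) = -0.7071; θ_2 = -134.9986° (elbow-down)
β = atan2(-2.7617,5.1165) = -28.3588°; ψ = atan2(-4.9499,3.0504) = -58.3564°
θ_1 = β − ψ = 29.9977°
θ_3 = φ − θ_1 − θ_2 = 120.0010° (wrapped to (-180°,180°])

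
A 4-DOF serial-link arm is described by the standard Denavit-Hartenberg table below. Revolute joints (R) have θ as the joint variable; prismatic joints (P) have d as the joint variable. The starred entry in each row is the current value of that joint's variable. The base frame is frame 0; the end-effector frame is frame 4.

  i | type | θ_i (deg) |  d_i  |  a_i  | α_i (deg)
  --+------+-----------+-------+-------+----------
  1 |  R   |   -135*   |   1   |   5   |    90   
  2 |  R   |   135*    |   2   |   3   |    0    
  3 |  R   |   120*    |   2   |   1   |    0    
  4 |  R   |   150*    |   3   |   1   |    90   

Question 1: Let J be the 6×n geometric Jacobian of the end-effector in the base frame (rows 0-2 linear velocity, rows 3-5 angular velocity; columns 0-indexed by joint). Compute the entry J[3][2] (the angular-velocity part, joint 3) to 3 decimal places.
axis z_2 = (-0.7071,0.7071,0.0000); lever o_n−o_2 = (-3.8525,3.2185,-0.2588)
cross product → J_v[:, 2] = (-0.1830,-0.1830,0.4483)
J_ω[:, 2] = z_2
entry J[3][2] = -0.7071

-0.707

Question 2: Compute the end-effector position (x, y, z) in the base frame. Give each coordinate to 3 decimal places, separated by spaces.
after link 1: o_1 = (-3.5355, -3.5355, 1.0000)
after link 2: o_2 = (-3.4497, -0.6213, 3.1213)
after link 3: o_3 = (-4.6809, 0.9759, 2.1554)
after link 4: o_4 = (-7.3023, 2.5972, 2.8625)

-7.302 2.597 2.863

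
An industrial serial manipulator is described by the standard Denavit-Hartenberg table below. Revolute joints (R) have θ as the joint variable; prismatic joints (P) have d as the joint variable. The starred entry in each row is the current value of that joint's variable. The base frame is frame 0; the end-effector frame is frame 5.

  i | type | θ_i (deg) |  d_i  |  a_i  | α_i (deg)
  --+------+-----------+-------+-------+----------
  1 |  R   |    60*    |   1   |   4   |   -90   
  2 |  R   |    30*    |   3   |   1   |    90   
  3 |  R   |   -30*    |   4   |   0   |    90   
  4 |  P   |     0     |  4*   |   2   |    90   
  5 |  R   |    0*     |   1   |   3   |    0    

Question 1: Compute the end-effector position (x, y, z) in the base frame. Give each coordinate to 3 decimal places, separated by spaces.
6.759 5.779 1.933

after link 1: o_1 = (2.0000, 3.4641, 1.0000)
after link 2: o_2 = (-0.1651, 5.7141, 0.5000)
after link 3: o_3 = (0.8349, 7.4462, 3.9641)
after link 4: o_4 = (4.5849, 5.0131, 4.0981)
after link 5: o_5 = (6.7590, 5.7787, 1.9330)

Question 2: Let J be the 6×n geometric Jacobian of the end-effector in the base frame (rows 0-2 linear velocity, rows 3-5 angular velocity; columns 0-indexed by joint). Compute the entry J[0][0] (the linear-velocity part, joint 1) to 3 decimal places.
-5.779

axis z_0 = ẑ; lever o_n−o_0 = (6.7590,5.7787,1.9330)
cross product → J_v[:, 0] = (-5.7787,6.7590,0.0000)
J_ω[:, 0] = z_0
entry J[0][0] = -5.7787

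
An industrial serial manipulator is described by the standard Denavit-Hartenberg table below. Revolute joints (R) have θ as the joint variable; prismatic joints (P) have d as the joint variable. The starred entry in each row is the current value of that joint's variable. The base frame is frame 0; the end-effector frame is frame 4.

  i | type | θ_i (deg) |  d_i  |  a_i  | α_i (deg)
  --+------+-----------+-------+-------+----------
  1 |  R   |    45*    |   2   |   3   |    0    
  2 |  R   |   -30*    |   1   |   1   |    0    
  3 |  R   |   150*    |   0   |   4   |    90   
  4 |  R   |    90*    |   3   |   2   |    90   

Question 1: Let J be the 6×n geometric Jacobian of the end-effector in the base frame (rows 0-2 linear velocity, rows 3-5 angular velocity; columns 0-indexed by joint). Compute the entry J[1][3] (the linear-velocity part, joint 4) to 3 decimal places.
axis z_3 = (0.2588,0.9659,0.0000); lever o_n−o_3 = (0.7765,2.8978,2.0000)
cross product → J_v[:, 3] = (1.9319,-0.5176,0.0000)
J_ω[:, 3] = z_3
entry J[1][3] = -0.5176

-0.518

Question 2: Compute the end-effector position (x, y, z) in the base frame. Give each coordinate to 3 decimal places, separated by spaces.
after link 1: o_1 = (2.1213, 2.1213, 2.0000)
after link 2: o_2 = (3.0872, 2.3801, 3.0000)
after link 3: o_3 = (-0.7765, 3.4154, 3.0000)
after link 4: o_4 = (-0.0000, 6.3132, 5.0000)

-0.000 6.313 5.000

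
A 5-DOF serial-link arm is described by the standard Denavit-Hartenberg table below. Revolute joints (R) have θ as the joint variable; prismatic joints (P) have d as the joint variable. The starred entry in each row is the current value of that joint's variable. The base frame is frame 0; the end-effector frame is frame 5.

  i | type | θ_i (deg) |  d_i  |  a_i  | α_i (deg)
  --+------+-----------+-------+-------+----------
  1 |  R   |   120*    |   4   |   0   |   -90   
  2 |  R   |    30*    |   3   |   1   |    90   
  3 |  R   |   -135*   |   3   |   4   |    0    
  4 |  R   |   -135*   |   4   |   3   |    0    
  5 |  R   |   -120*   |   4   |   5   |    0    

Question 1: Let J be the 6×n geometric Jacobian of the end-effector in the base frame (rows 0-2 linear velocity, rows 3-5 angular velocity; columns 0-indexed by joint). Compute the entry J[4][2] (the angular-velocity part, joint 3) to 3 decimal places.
axis z_2 = (-0.2500,0.4330,0.8660); lever o_n−o_2 = (-1.3838,7.0536,8.7754)
cross product → J_v[:, 2] = (-2.3087,0.9955,-1.1642)
J_ω[:, 2] = z_2
entry J[4][2] = 0.4330

0.433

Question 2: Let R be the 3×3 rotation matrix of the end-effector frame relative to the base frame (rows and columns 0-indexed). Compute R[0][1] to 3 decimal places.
-0.967

End-effector y-axis (col 1 of R) = (-0.9665,-0.0580,-0.2500)
R[0][1] = -0.9665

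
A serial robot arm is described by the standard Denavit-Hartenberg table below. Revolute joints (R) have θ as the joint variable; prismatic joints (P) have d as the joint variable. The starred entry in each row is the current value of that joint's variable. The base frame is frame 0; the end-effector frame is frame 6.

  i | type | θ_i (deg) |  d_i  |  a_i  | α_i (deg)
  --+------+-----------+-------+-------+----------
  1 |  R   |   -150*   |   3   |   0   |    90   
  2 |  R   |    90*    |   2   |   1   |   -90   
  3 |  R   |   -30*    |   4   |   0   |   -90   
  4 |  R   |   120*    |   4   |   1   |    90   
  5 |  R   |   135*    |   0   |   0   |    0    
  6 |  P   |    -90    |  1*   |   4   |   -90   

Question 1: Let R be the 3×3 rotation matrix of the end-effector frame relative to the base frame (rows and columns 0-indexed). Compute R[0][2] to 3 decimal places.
End-effector z-axis (col 2 of R) = (0.7481,-0.0711,0.6597)
R[0][2] = 0.7481

0.748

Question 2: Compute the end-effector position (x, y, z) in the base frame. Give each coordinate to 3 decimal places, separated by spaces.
2.379 -3.751 6.506

after link 1: o_1 = (0.0000, 0.0000, 3.0000)
after link 2: o_2 = (-1.0000, 1.7321, 4.0000)
after link 3: o_3 = (2.4641, 3.7321, 4.0000)
after link 4: o_4 = (3.5712, 0.0825, 5.5670)
after link 5: o_5 = (3.5712, 0.0825, 5.5670)
after link 6: o_6 = (2.3786, -3.7509, 6.5065)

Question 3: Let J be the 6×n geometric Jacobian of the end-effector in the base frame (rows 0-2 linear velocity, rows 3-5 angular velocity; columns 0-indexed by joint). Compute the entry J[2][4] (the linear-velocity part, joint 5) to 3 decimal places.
axis z_4 = (-0.6495,0.1250,0.7500); lever o_n−o_4 = (-1.1925,-3.8334,0.9395)
cross product → J_v[:, 4] = (2.9925,-0.2842,2.6390)
J_ω[:, 4] = z_4
entry J[2][4] = 2.6390

2.639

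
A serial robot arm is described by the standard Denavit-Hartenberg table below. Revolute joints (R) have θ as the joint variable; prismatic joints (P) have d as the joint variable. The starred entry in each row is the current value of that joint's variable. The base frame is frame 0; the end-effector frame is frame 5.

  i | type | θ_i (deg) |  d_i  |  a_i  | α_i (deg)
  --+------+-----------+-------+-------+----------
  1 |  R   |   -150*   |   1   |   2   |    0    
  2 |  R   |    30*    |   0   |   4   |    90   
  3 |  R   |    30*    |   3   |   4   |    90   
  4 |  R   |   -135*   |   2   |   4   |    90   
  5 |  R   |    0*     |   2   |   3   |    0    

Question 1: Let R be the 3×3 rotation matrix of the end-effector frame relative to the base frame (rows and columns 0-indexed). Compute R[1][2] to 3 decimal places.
0.884

End-effector z-axis (col 2 of R) = (-0.3062,0.8839,-0.3536)
R[1][2] = 0.8839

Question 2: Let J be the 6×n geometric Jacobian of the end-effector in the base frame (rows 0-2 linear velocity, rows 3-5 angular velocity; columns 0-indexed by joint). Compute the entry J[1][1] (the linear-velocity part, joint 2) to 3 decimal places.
-1.013

axis z_1 = (0.0000,0.0000,1.0000); lever o_n−o_1 = (-1.0126,-2.8249,-2.9140)
cross product → J_v[:, 1] = (2.8249,-1.0126,0.0000)
J_ω[:, 1] = z_1
entry J[1][1] = -1.0126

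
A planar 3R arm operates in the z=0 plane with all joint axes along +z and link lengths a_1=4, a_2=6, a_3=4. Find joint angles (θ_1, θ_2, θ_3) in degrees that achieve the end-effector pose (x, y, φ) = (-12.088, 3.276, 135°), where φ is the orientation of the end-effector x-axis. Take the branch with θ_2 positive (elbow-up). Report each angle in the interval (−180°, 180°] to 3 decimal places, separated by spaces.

149.996 45.002 -59.998

wrist centre = target − a_3·(cos φ, sin φ) = (-9.2596, 0.4476)
cos θ_2 = (85.9400−4²−6²)/(2·4·6) = 0.7071; θ_2 = 45.0019° (elbow-up)
β = atan2(0.4476,-9.2596) = 177.2327°; ψ = atan2(4.2428,8.2425) = 27.2369°
θ_1 = β − ψ = 149.9958°
θ_3 = φ − θ_1 − θ_2 = -59.9977° (wrapped to (-180°,180°])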